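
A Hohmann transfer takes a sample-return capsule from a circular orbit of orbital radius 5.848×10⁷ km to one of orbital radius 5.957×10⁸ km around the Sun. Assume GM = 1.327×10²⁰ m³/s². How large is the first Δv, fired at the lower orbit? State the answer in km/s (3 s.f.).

Δv ≈ 16.6 km/s

r₁ = 5.848×10⁷ km = 5.848×10¹⁰ m.
r₂ = 5.957×10⁸ km = 5.957×10¹¹ m.
Transfer ellipse a_t = (r₁ + r₂)/2 = 3.271×10¹¹ m.
At r₁: circular v_c1 = √(μ/r₁) = 47640 m/s; transfer-perihelion v_p = √[μ(2/r₁ − 1/a_t)] = 64290 m/s.
Δv₁ = v_p − v_c1 = 16650 m/s.
= 16.65 km/s.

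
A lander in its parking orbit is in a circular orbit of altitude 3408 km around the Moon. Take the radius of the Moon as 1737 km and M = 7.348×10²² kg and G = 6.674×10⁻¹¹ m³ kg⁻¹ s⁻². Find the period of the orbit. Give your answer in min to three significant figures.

T ≈ 552 min

μ = GM = 6.674×10⁻¹¹ × 7.348×10²² = 4.904×10¹² m³/s².
r = 1737 + 3408 = 5145.0 km = 5.1450×10⁶ m.
Kepler's third law: T = 2π√(r³/μ) = 2π√((5.145×10⁶)³ / 4.904×10¹²).
r³/μ = 2.777×10⁷ s², so T = 2π × 5.270×10³ = 3.311×10⁴ s.
Converting: 3.311×10⁴ s ÷ 60.00 = 551.9 min.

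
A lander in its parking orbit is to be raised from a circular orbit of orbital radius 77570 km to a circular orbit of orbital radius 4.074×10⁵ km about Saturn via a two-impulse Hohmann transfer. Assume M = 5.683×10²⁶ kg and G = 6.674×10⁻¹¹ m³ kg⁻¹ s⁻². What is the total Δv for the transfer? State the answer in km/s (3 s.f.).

μ = GM = 6.674×10⁻¹¹ × 5.683×10²⁶ = 3.793×10¹⁶ m³/s².
r₁ = 77570 km = 7.757×10⁷ m.
r₂ = 4.074×10⁵ km = 4.074×10⁸ m.
Transfer ellipse a_t = (r₁ + r₂)/2 = 2.425×10⁸ m.
At r₁: circular v_c1 = √(μ/r₁) = 22110 m/s; transfer-perikrone v_p = √[μ(2/r₁ − 1/a_t)] = 28660 m/s.
Δv₁ = v_p − v_c1 = 6549 m/s.
At r₂: circular v_c2 = √(μ/r₂) = 9649 m/s; transfer-apokrone v_a = √[μ(2/r₂ − 1/a_t)] = 5457 m/s.
Δv₂ = v_c2 − v_a = 4191 m/s.
Total Δv = Δv₁ + Δv₂ = 10740 m/s = 10.74 km/s.

Δv_total ≈ 10.7 km/s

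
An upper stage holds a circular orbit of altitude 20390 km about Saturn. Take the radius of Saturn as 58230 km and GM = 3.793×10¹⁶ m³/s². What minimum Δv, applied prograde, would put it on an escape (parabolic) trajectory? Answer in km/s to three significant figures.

Δv ≈ 9.10 km/s

r = 58230 + 20390 = 78620 km = 7.8620×10⁷ m.
Circular speed v_c = √(μ/r) = 21960 m/s.
Escape speed v_esc = √(2μ/r) = √2 × v_c = 31060 m/s.
Δv = v_esc − v_c = 9098 m/s = 9.098 km/s.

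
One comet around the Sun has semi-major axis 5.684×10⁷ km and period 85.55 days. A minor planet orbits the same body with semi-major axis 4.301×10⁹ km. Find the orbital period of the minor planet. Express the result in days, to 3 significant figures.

Kepler's third law: T² ∝ a³, so T₂ = T₁ (a₂/a₁)^(3/2).
a₂/a₁ = 75.67, (a₂/a₁)^(3/2) = 658.2.
T₂ = 85.55 × 658.2 = 56310 days.

T₂ ≈ 56300 days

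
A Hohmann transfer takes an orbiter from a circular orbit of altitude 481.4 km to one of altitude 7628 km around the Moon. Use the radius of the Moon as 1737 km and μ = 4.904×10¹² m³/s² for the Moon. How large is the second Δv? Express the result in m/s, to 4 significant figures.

r₁ = 1737 + 481.4 = 2218.4 km = 2.2184×10⁶ m.
r₂ = 1737 + 7628 = 9365.0 km = 9.3650×10⁶ m.
Transfer ellipse a_t = (r₁ + r₂)/2 = 5.792×10⁶ m.
At r₁: circular v_c1 = √(μ/r₁) = 1487 m/s; transfer-perilune v_p = √[μ(2/r₁ − 1/a_t)] = 1891 m/s.
At r₂: circular v_c2 = √(μ/r₂) = 723.6 m/s; transfer-apolune v_a = √[μ(2/r₂ − 1/a_t)] = 447.9 m/s.
Δv₂ = v_c2 − v_a = 275.8 m/s.

Δv ≈ 275.8 m/s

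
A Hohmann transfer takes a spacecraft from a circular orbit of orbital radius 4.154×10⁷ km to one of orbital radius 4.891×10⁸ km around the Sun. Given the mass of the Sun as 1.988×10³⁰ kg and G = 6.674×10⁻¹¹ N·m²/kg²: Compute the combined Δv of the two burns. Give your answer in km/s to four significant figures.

μ = GM = 6.674×10⁻¹¹ × 1.988×10³⁰ = 1.327×10²⁰ m³/s².
r₁ = 4.154×10⁷ km = 4.154×10¹⁰ m.
r₂ = 4.891×10⁸ km = 4.891×10¹¹ m.
Transfer ellipse a_t = (r₁ + r₂)/2 = 2.653×10¹¹ m.
At r₁: circular v_c1 = √(μ/r₁) = 56520 m/s; transfer-perihelion v_p = √[μ(2/r₁ − 1/a_t)] = 76730 m/s.
Δv₁ = v_p − v_c1 = 20220 m/s.
At r₂: circular v_c2 = √(μ/r₂) = 16470 m/s; transfer-aphelion v_a = √[μ(2/r₂ − 1/a_t)] = 6517 m/s.
Δv₂ = v_c2 − v_a = 9953 m/s.
Total Δv = Δv₁ + Δv₂ = 30170 m/s = 30.17 km/s.

Δv_total ≈ 30.17 km/s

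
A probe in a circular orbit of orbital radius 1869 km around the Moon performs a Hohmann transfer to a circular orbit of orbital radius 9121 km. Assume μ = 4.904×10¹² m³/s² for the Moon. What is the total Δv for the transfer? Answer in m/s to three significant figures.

r₁ = 1869 km = 1.869×10⁶ m.
r₂ = 9121 km = 9.121×10⁶ m.
Transfer ellipse a_t = (r₁ + r₂)/2 = 5.495×10⁶ m.
At r₁: circular v_c1 = √(μ/r₁) = 1620 m/s; transfer-perilune v_p = √[μ(2/r₁ − 1/a_t)] = 2087 m/s.
Δv₁ = v_p − v_c1 = 467.1 m/s.
At r₂: circular v_c2 = √(μ/r₂) = 733.3 m/s; transfer-apolune v_a = √[μ(2/r₂ − 1/a_t)] = 427.6 m/s.
Δv₂ = v_c2 − v_a = 305.6 m/s.
Total Δv = Δv₁ + Δv₂ = 772.7 m/s.

Δv_total ≈ 773 m/s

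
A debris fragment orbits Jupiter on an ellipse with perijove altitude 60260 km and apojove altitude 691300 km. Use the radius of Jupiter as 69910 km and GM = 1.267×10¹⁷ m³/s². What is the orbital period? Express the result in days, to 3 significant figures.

T ≈ 1.92 days

r_p = 69910 + 60260 = 130170 km = 1.3017×10⁸ m.
r_a = 69910 + 691300 = 761210 km = 7.6121×10⁸ m.
Semi-major axis a = (r_p + r_a)/2 = (1.3017×10⁵ + 7.6121×10⁵)/2 = 4.4569×10⁵ km = 4.457×10⁸ m.
By Kepler's third law T = 2π√(a³/μ) = 2π × 2.643×10⁴ = 1.661×10⁵ s.
= 1.922 days.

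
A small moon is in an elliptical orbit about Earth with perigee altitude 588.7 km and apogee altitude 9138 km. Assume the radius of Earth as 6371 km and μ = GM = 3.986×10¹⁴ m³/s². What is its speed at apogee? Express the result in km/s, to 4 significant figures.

r_p = 6371 + 588.7 = 6959.7 km = 6.9597×10⁶ m.
r_a = 6371 + 9138 = 15509 km = 1.5509×10⁷ m.
Semi-major axis a = (r_p + r_a)/2 = 11234 km = 1.123×10⁷ m.
Vis-viva: v² = μ(2/r − 1/a) = 3.986×10¹⁴ × (1.290×10⁻⁷ − 8.901×10⁻⁸) = 1.592×10⁷ m²/s².
v = 3990 m/s = 3.990 km/s.

v ≈ 3.990 km/s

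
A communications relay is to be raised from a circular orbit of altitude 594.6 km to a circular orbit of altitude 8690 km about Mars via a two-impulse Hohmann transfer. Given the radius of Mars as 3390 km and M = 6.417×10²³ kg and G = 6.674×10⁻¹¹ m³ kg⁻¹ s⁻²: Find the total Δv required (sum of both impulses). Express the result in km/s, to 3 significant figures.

Δv_total ≈ 1.30 km/s

μ = GM = 6.674×10⁻¹¹ × 6.417×10²³ = 4.283×10¹³ m³/s².
r₁ = 3390 + 594.6 = 3984.6 km = 3.9846×10⁶ m.
r₂ = 3390 + 8690 = 12080 km = 1.2080×10⁷ m.
Transfer ellipse a_t = (r₁ + r₂)/2 = 8.032×10⁶ m.
At r₁: circular v_c1 = √(μ/r₁) = 3278 m/s; transfer-periapsis v_p = √[μ(2/r₁ − 1/a_t)] = 4021 m/s.
Δv₁ = v_p − v_c1 = 742.1 m/s.
At r₂: circular v_c2 = √(μ/r₂) = 1883 m/s; transfer-apoapsis v_a = √[μ(2/r₂ − 1/a_t)] = 1326 m/s.
Δv₂ = v_c2 − v_a = 556.7 m/s.
Total Δv = Δv₁ + Δv₂ = 1299 m/s = 1.299 km/s.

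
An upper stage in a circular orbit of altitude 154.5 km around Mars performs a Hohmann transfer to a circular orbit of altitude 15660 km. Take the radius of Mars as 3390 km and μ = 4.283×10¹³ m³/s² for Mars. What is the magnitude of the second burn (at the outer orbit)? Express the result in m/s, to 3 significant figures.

r₁ = 3390 + 154.5 = 3544.5 km = 3.5445×10⁶ m.
r₂ = 3390 + 15660 = 19050 km = 1.9050×10⁷ m.
Transfer ellipse a_t = (r₁ + r₂)/2 = 1.130×10⁷ m.
At r₁: circular v_c1 = √(μ/r₁) = 3476 m/s; transfer-periapsis v_p = √[μ(2/r₁ − 1/a_t)] = 4514 m/s.
At r₂: circular v_c2 = √(μ/r₂) = 1499 m/s; transfer-apoapsis v_a = √[μ(2/r₂ − 1/a_t)] = 839.9 m/s.
Δv₂ = v_c2 − v_a = 659.6 m/s.

Δv ≈ 660 m/s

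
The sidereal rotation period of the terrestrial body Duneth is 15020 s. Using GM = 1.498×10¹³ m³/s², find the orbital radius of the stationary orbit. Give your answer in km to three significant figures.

r_sync ≈ 4410 km

A synchronous orbit has period T, so by Kepler's third law a = (μT²/4π²)^(1/3).
μT²/4π² = 1.498×10¹³ × (1.502×10⁴)² / 39.48 = 8.560×10¹⁹ m³.
a = 4.407×10⁶ m = 4407.2 km.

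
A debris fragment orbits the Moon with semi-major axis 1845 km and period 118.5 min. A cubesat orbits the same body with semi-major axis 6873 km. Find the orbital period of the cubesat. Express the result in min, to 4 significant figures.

T₂ ≈ 852.0 min

Kepler's third law: T² ∝ a³, so T₂ = T₁ (a₂/a₁)^(3/2).
a₂/a₁ = 3.725, (a₂/a₁)^(3/2) = 7.190.
T₂ = 118.5 × 7.190 = 852.0 min.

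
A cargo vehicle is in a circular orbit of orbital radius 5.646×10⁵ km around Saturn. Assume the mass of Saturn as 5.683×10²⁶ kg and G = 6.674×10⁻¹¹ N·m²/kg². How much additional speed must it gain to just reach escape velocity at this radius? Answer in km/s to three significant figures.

μ = GM = 6.674×10⁻¹¹ × 5.683×10²⁶ = 3.793×10¹⁶ m³/s².
r = 5.646×10⁵ km = 5.646×10⁸ m.
Circular speed v_c = √(μ/r) = 8196 m/s.
Escape speed v_esc = √(2μ/r) = √2 × v_c = 11590 m/s.
Δv = v_esc − v_c = 3395 m/s = 3.395 km/s.

Δv ≈ 3.39 km/s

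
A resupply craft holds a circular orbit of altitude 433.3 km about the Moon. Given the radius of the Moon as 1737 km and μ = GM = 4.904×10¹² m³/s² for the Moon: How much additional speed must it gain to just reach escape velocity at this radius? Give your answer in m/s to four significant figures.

r = 1737 + 433.3 = 2170.3 km = 2.1703×10⁶ m.
Circular speed v_c = √(μ/r) = 1503 m/s.
Escape speed v_esc = √(2μ/r) = √2 × v_c = 2126 m/s.
Δv = v_esc − v_c = 622.6 m/s.

Δv ≈ 622.6 m/s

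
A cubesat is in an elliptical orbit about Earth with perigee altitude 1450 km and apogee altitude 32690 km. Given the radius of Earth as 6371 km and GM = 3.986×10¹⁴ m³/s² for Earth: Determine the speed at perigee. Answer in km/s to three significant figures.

r_p = 6371 + 1450 = 7821.0 km = 7.8210×10⁶ m.
r_a = 6371 + 32690 = 39061 km = 3.9061×10⁷ m.
Semi-major axis a = (r_p + r_a)/2 = 23441 km = 2.344×10⁷ m.
Vis-viva: v² = μ(2/r − 1/a) = 3.986×10¹⁴ × (2.557×10⁻⁷ − 4.266×10⁻⁸) = 8.493×10⁷ m²/s².
v = 9216 m/s = 9.216 km/s.

v ≈ 9.22 km/s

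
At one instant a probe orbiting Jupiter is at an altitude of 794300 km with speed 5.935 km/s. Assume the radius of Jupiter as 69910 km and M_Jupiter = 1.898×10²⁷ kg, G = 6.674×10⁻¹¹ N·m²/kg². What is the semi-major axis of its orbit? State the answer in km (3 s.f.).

a ≈ 4.91×10⁵ km

μ = GM = 6.674×10⁻¹¹ × 1.898×10²⁷ = 1.267×10¹⁷ m³/s².
r = 69910 + 794300 = 8.6421×10⁵ km = 8.642×10⁸ m.
Specific orbital energy ε = v²/2 − μ/r = (5935)²/2 − 1.267×10¹⁷/8.642×10⁸ = -1.290×10⁸ J/kg.
Since ε = −μ/(2a), a = −μ/(2ε) = 4.911×10⁸ m = 4.9112×10⁵ km.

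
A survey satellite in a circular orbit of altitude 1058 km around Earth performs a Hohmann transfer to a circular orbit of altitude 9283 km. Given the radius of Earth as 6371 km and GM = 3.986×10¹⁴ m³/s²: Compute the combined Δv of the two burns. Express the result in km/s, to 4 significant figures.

Δv_total ≈ 2.203 km/s

r₁ = 6371 + 1058 = 7429.0 km = 7.4290×10⁶ m.
r₂ = 6371 + 9283 = 15654 km = 1.5654×10⁷ m.
Transfer ellipse a_t = (r₁ + r₂)/2 = 1.154×10⁷ m.
At r₁: circular v_c1 = √(μ/r₁) = 7325 m/s; transfer-perigee v_p = √[μ(2/r₁ − 1/a_t)] = 8531 m/s.
Δv₁ = v_p − v_c1 = 1206 m/s.
At r₂: circular v_c2 = √(μ/r₂) = 5046 m/s; transfer-apogee v_a = √[μ(2/r₂ − 1/a_t)] = 4048 m/s.
Δv₂ = v_c2 − v_a = 997.6 m/s.
Total Δv = Δv₁ + Δv₂ = 2203 m/s = 2.203 km/s.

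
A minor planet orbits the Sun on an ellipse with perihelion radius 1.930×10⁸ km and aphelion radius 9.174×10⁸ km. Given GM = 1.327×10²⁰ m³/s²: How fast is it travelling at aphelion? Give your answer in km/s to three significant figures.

Semi-major axis a = (r_p + r_a)/2 = 5.5520×10⁸ km = 5.552×10¹¹ m.
Vis-viva: v² = μ(2/r − 1/a) = 1.327×10²⁰ × (2.180×10⁻¹² − 1.801×10⁻¹²) = 5.028×10⁷ m²/s².
v = 7091 m/s = 7.091 km/s.

v ≈ 7.09 km/s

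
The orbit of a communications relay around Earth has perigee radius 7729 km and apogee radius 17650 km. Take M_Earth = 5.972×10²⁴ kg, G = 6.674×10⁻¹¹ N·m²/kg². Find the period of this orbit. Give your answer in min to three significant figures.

μ = GM = 6.674×10⁻¹¹ × 5.972×10²⁴ = 3.986×10¹⁴ m³/s².
Semi-major axis a = (r_p + r_a)/2 = (7729.0 + 17650)/2 = 12690 km = 1.269×10⁷ m.
By Kepler's third law T = 2π√(a³/μ) = 2π × 2.264×10³ = 1.423×10⁴ s.
= 237.1 min.

T ≈ 237 min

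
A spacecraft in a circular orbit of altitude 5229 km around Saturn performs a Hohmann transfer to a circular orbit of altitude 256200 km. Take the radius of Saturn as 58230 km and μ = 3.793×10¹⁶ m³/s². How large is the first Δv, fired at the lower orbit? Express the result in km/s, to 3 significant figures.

r₁ = 58230 + 5229 = 63459 km = 6.3459×10⁷ m.
r₂ = 58230 + 256200 = 314430 km = 3.1443×10⁸ m.
Transfer ellipse a_t = (r₁ + r₂)/2 = 1.889×10⁸ m.
At r₁: circular v_c1 = √(μ/r₁) = 24450 m/s; transfer-perikrone v_p = √[μ(2/r₁ − 1/a_t)] = 31540 m/s.
Δv₁ = v_p − v_c1 = 7090 m/s.
= 7.090 km/s.

Δv ≈ 7.09 km/s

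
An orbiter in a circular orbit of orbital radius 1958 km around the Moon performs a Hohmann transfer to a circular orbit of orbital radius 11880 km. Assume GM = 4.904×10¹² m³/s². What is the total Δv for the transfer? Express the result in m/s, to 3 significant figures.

r₁ = 1958 km = 1.958×10⁶ m.
r₂ = 11880 km = 1.188×10⁷ m.
Transfer ellipse a_t = (r₁ + r₂)/2 = 6.919×10⁶ m.
At r₁: circular v_c1 = √(μ/r₁) = 1583 m/s; transfer-perilune v_p = √[μ(2/r₁ − 1/a_t)] = 2074 m/s.
Δv₁ = v_p − v_c1 = 491.2 m/s.
At r₂: circular v_c2 = √(μ/r₂) = 642.5 m/s; transfer-apolune v_a = √[μ(2/r₂ − 1/a_t)] = 341.8 m/s.
Δv₂ = v_c2 − v_a = 300.7 m/s.
Total Δv = Δv₁ + Δv₂ = 791.9 m/s.

Δv_total ≈ 792 m/s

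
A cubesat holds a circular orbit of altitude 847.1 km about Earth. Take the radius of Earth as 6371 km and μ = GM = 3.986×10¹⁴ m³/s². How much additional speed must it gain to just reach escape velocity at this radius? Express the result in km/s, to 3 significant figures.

r = 6371 + 847.1 = 7218.1 km = 7.2181×10⁶ m.
Circular speed v_c = √(μ/r) = 7431 m/s.
Escape speed v_esc = √(2μ/r) = √2 × v_c = 10510 m/s.
Δv = v_esc − v_c = 3078 m/s = 3.078 km/s.

Δv ≈ 3.08 km/s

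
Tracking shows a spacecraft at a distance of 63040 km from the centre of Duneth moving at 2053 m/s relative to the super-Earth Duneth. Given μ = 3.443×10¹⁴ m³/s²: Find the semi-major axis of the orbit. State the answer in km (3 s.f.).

a ≈ 51300 km

r = 6.304×10⁷ m.
Specific orbital energy ε = v²/2 − μ/r = (2053)²/2 − 3.443×10¹⁴/6.304×10⁷ = -3.354×10⁶ J/kg.
Since ε = −μ/(2a), a = −μ/(2ε) = 5.132×10⁷ m = 51324 km.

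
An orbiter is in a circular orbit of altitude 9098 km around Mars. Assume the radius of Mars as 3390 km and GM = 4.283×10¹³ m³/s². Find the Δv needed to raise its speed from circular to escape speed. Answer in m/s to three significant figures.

Δv ≈ 767 m/s

r = 3390 + 9098 = 12488 km = 1.2488×10⁷ m.
Circular speed v_c = √(μ/r) = 1852 m/s.
Escape speed v_esc = √(2μ/r) = √2 × v_c = 2619 m/s.
Δv = v_esc − v_c = 767.1 m/s.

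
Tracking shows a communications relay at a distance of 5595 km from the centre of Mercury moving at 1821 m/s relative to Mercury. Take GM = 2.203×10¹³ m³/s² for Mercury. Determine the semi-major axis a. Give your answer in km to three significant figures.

r = 5.595×10⁶ m.
Specific orbital energy ε = v²/2 − μ/r = (1821)²/2 − 2.203×10¹³/5.595×10⁶ = -2.279×10⁶ J/kg.
Since ε = −μ/(2a), a = −μ/(2ε) = 4.832×10⁶ m = 4832.4 km.

a ≈ 4830 km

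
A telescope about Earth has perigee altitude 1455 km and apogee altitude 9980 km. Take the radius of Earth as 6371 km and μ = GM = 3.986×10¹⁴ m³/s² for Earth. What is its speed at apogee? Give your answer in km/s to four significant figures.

v ≈ 3.973 km/s

r_p = 6371 + 1455 = 7826.0 km = 7.8260×10⁶ m.
r_a = 6371 + 9980 = 16351 km = 1.6351×10⁷ m.
Semi-major axis a = (r_p + r_a)/2 = 12088 km = 1.209×10⁷ m.
Vis-viva: v² = μ(2/r − 1/a) = 3.986×10¹⁴ × (1.223×10⁻⁷ − 8.272×10⁻⁸) = 1.578×10⁷ m²/s².
v = 3973 m/s = 3.973 km/s.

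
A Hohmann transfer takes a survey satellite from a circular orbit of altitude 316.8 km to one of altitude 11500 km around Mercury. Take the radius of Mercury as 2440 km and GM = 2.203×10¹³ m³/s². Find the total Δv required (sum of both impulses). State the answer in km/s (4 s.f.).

Δv_total ≈ 1.361 km/s

r₁ = 2440 + 316.8 = 2756.8 km = 2.7568×10⁶ m.
r₂ = 2440 + 11500 = 13940 km = 1.3940×10⁷ m.
Transfer ellipse a_t = (r₁ + r₂)/2 = 8.348×10⁶ m.
At r₁: circular v_c1 = √(μ/r₁) = 2827 m/s; transfer-periherm v_p = √[μ(2/r₁ − 1/a_t)] = 3653 m/s.
Δv₁ = v_p − v_c1 = 826.0 m/s.
At r₂: circular v_c2 = √(μ/r₂) = 1257 m/s; transfer-apoherm v_a = √[μ(2/r₂ − 1/a_t)] = 722.4 m/s.
Δv₂ = v_c2 − v_a = 534.7 m/s.
Total Δv = Δv₁ + Δv₂ = 1361 m/s = 1.361 km/s.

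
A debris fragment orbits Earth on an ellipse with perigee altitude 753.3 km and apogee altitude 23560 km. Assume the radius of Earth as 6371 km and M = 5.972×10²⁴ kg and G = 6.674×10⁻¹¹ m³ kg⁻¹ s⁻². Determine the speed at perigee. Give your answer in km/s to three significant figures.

μ = GM = 6.674×10⁻¹¹ × 5.972×10²⁴ = 3.986×10¹⁴ m³/s².
r_p = 6371 + 753.3 = 7124.3 km = 7.1243×10⁶ m.
r_a = 6371 + 23560 = 29931 km = 2.9931×10⁷ m.
Semi-major axis a = (r_p + r_a)/2 = 18528 km = 1.853×10⁷ m.
Vis-viva: v² = μ(2/r − 1/a) = 3.986×10¹⁴ × (2.807×10⁻⁷ − 5.397×10⁻⁸) = 9.038×10⁷ m²/s².
v = 9507 m/s = 9.507 km/s.

v ≈ 9.51 km/s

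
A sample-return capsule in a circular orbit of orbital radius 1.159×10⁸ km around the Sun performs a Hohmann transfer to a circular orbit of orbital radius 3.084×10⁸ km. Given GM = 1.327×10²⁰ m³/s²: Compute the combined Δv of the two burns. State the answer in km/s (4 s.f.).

Δv_total ≈ 12.37 km/s

r₁ = 1.159×10⁸ km = 1.159×10¹¹ m.
r₂ = 3.084×10⁸ km = 3.084×10¹¹ m.
Transfer ellipse a_t = (r₁ + r₂)/2 = 2.122×10¹¹ m.
At r₁: circular v_c1 = √(μ/r₁) = 33840 m/s; transfer-perihelion v_p = √[μ(2/r₁ − 1/a_t)] = 40800 m/s.
Δv₁ = v_p − v_c1 = 6960 m/s.
At r₂: circular v_c2 = √(μ/r₂) = 20740 m/s; transfer-aphelion v_a = √[μ(2/r₂ − 1/a_t)] = 15330 m/s.
Δv₂ = v_c2 − v_a = 5411 m/s.
Total Δv = Δv₁ + Δv₂ = 12370 m/s = 12.37 km/s.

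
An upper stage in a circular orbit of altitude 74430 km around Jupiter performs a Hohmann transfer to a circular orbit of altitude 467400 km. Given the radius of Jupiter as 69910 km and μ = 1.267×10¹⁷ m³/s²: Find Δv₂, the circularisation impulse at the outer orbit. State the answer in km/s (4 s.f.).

Δv ≈ 5.363 km/s

r₁ = 69910 + 74430 = 144340 km = 1.4434×10⁸ m.
r₂ = 69910 + 467400 = 537310 km = 5.3731×10⁸ m.
Transfer ellipse a_t = (r₁ + r₂)/2 = 3.408×10⁸ m.
At r₁: circular v_c1 = √(μ/r₁) = 29630 m/s; transfer-perijove v_p = √[μ(2/r₁ − 1/a_t)] = 37200 m/s.
At r₂: circular v_c2 = √(μ/r₂) = 15360 m/s; transfer-apojove v_a = √[μ(2/r₂ − 1/a_t)] = 9993 m/s.
Δv₂ = v_c2 − v_a = 5363 m/s.
= 5.363 km/s.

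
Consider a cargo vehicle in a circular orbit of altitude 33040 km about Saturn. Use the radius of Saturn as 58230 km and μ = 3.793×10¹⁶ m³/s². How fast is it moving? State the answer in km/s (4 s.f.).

v ≈ 20.39 km/s

r = 58230 + 33040 = 91270 km = 9.1270×10⁷ m.
For a circular orbit v = √(μ/r) = √(3.793×10¹⁶ / 9.127×10⁷) = √(4.156×10⁸) = 20390 m/s.
That is 20.39 km/s.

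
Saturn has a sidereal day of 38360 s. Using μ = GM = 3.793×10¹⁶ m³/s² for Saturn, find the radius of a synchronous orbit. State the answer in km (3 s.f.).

r_sync ≈ 1.12×10⁵ km

A synchronous orbit has period T, so by Kepler's third law a = (μT²/4π²)^(1/3).
μT²/4π² = 3.793×10¹⁶ × (3.836×10⁴)² / 39.48 = 1.414×10²⁴ m³.
a = 1.122×10⁸ m = 1.1223×10⁵ km.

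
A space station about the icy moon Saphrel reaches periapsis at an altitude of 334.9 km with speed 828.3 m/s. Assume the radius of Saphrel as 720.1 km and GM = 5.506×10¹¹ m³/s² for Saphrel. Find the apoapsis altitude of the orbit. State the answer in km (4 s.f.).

apoapsis altitude ≈ 1303 km

r_p = 720.1 + 334.9 = 1055.0 km = 1.055×10⁶ m.
Specific energy ε = v²/2 − μ/r = -1.789×10⁵ J/kg, so a = −μ/(2ε) = 1.539×10⁶ m.
The apsides satisfy r_p + r_a = 2a, so the apoapsis radius is 2a − r_p = 2.023×10⁶ m = 2023.5 km.
Apoapsis altitude = 2023.5 − 720.1 = 1303.4 km.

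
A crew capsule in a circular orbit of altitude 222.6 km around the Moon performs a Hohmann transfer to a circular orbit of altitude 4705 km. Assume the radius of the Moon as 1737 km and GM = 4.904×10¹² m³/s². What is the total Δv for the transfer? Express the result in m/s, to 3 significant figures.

Δv_total ≈ 654 m/s

r₁ = 1737 + 222.6 = 1959.6 km = 1.9596×10⁶ m.
r₂ = 1737 + 4705 = 6442.0 km = 6.4420×10⁶ m.
Transfer ellipse a_t = (r₁ + r₂)/2 = 4.201×10⁶ m.
At r₁: circular v_c1 = √(μ/r₁) = 1582 m/s; transfer-perilune v_p = √[μ(2/r₁ − 1/a_t)] = 1959 m/s.
Δv₁ = v_p − v_c1 = 377.1 m/s.
At r₂: circular v_c2 = √(μ/r₂) = 872.5 m/s; transfer-apolune v_a = √[μ(2/r₂ − 1/a_t)] = 595.9 m/s.
Δv₂ = v_c2 − v_a = 276.6 m/s.
Total Δv = Δv₁ + Δv₂ = 653.6 m/s.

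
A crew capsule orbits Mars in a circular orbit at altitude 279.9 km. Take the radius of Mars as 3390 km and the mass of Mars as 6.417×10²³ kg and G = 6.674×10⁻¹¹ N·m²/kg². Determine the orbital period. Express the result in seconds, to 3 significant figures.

T ≈ 6750 seconds

μ = GM = 6.674×10⁻¹¹ × 6.417×10²³ = 4.283×10¹³ m³/s².
r = 3390 + 279.9 = 3669.9 km = 3.6699×10⁶ m.
Kepler's third law: T = 2π√(r³/μ) = 2π√((3.670×10⁶)³ / 4.283×10¹³).
r³/μ = 1.154×10⁶ s², so T = 2π × 1.074×10³ = 6.750×10³ s.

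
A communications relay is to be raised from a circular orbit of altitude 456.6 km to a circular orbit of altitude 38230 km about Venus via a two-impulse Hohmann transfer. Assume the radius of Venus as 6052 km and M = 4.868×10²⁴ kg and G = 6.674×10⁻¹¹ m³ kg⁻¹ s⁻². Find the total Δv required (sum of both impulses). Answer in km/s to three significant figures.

μ = GM = 6.674×10⁻¹¹ × 4.868×10²⁴ = 3.249×10¹⁴ m³/s².
r₁ = 6052 + 456.6 = 6508.6 km = 6.5086×10⁶ m.
r₂ = 6052 + 38230 = 44282 km = 4.4282×10⁷ m.
Transfer ellipse a_t = (r₁ + r₂)/2 = 2.540×10⁷ m.
At r₁: circular v_c1 = √(μ/r₁) = 7065 m/s; transfer-periapsis v_p = √[μ(2/r₁ − 1/a_t)] = 9330 m/s.
Δv₁ = v_p − v_c1 = 2264 m/s.
At r₂: circular v_c2 = √(μ/r₂) = 2709 m/s; transfer-apoapsis v_a = √[μ(2/r₂ − 1/a_t)] = 1371 m/s.
Δv₂ = v_c2 − v_a = 1337 m/s.
Total Δv = Δv₁ + Δv₂ = 3602 m/s = 3.602 km/s.

Δv_total ≈ 3.60 km/s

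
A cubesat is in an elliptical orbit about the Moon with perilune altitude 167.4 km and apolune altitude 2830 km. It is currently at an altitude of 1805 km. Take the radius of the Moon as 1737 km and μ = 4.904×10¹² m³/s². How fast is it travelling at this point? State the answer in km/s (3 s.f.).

v ≈ 1.12 km/s

r_p = 1737 + 167.4 = 1904.4 km = 1.9044×10⁶ m.
r_a = 1737 + 2830 = 4567.0 km = 4.5670×10⁶ m.
r = 1737 + 1805 = 3542.0 km = 3.542×10⁶ m.
Semi-major axis a = (r_p + r_a)/2 = 3235.7 km = 3.236×10⁶ m.
Vis-viva: v² = μ(2/r − 1/a) = 4.904×10¹² × (5.647×10⁻⁷ − 3.091×10⁻⁷) = 1.253×10⁶ m²/s².
v = 1120 m/s = 1.120 km/s.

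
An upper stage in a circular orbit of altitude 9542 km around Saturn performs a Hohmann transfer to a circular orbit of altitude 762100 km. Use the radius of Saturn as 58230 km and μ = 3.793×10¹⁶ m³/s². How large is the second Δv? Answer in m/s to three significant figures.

r₁ = 58230 + 9542 = 67772 km = 6.7772×10⁷ m.
r₂ = 58230 + 762100 = 820330 km = 8.2033×10⁸ m.
Transfer ellipse a_t = (r₁ + r₂)/2 = 4.441×10⁸ m.
At r₁: circular v_c1 = √(μ/r₁) = 23660 m/s; transfer-perikrone v_p = √[μ(2/r₁ − 1/a_t)] = 32150 m/s.
At r₂: circular v_c2 = √(μ/r₂) = 6800 m/s; transfer-apokrone v_a = √[μ(2/r₂ − 1/a_t)] = 2656 m/s.
Δv₂ = v_c2 − v_a = 4143 m/s.

Δv ≈ 4140 m/s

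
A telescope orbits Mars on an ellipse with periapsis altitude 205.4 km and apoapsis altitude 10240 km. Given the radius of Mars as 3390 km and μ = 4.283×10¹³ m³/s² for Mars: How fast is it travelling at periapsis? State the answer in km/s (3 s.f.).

v ≈ 4.34 km/s

r_p = 3390 + 205.4 = 3595.4 km = 3.5954×10⁶ m.
r_a = 3390 + 10240 = 13630 km = 1.3630×10⁷ m.
Semi-major axis a = (r_p + r_a)/2 = 8612.7 km = 8.613×10⁶ m.
Vis-viva: v² = μ(2/r − 1/a) = 4.283×10¹³ × (5.563×10⁻⁷ − 1.161×10⁻⁷) = 1.885×10⁷ m²/s².
v = 4342 m/s = 4.342 km/s.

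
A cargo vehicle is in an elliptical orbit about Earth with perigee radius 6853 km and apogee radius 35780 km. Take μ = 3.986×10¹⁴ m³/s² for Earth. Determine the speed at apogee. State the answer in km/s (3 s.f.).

v ≈ 1.89 km/s

Semi-major axis a = (r_p + r_a)/2 = 21316 km = 2.132×10⁷ m.
Vis-viva: v² = μ(2/r − 1/a) = 3.986×10¹⁴ × (5.590×10⁻⁸ − 4.691×10⁻⁸) = 3.581×10⁶ m²/s².
v = 1892 m/s = 1.892 km/s.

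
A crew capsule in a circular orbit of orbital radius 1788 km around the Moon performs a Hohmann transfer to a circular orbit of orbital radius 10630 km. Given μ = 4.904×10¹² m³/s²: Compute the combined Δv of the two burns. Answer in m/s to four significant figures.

Δv_total ≈ 825.6 m/s

r₁ = 1788 km = 1.788×10⁶ m.
r₂ = 10630 km = 1.063×10⁷ m.
Transfer ellipse a_t = (r₁ + r₂)/2 = 6.209×10⁶ m.
At r₁: circular v_c1 = √(μ/r₁) = 1656 m/s; transfer-perilune v_p = √[μ(2/r₁ − 1/a_t)] = 2167 m/s.
Δv₁ = v_p − v_c1 = 510.8 m/s.
At r₂: circular v_c2 = √(μ/r₂) = 679.2 m/s; transfer-apolune v_a = √[μ(2/r₂ − 1/a_t)] = 364.5 m/s.
Δv₂ = v_c2 − v_a = 314.7 m/s.
Total Δv = Δv₁ + Δv₂ = 825.6 m/s.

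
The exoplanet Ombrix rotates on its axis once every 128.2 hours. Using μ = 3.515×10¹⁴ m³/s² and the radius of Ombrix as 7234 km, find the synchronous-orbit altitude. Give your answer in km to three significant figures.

h_sync ≈ 1.17×10⁵ km

T = 128.2 hours = 4.615×10⁵ s.
A synchronous orbit has period T, so by Kepler's third law a = (μT²/4π²)^(1/3).
μT²/4π² = 3.515×10¹⁴ × (4.615×10⁵)² / 39.48 = 1.896×10²⁴ m³.
a = 1.238×10⁸ m = 1.2378×10⁵ km.
Altitude h = a − R = 1.2378×10⁵ − 7234 = 1.1655×10⁵ km.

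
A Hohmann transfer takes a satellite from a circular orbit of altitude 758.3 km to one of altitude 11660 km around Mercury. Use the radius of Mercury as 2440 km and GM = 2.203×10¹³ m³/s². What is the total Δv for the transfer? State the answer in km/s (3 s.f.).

r₁ = 2440 + 758.3 = 3198.3 km = 3.1983×10⁶ m.
r₂ = 2440 + 11660 = 14100 km = 1.4100×10⁷ m.
Transfer ellipse a_t = (r₁ + r₂)/2 = 8.649×10⁶ m.
At r₁: circular v_c1 = √(μ/r₁) = 2625 m/s; transfer-periherm v_p = √[μ(2/r₁ − 1/a_t)] = 3351 m/s.
Δv₁ = v_p − v_c1 = 726.5 m/s.
At r₂: circular v_c2 = √(μ/r₂) = 1250 m/s; transfer-apoherm v_a = √[μ(2/r₂ − 1/a_t)] = 760.1 m/s.
Δv₂ = v_c2 − v_a = 489.9 m/s.
Total Δv = Δv₁ + Δv₂ = 1216 m/s = 1.216 km/s.

Δv_total ≈ 1.22 km/s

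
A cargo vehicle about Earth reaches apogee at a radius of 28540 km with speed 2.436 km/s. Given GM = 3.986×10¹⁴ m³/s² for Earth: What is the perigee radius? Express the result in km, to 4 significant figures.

perigee radius ≈ 7699 km

r_a = 2.854×10⁷ m.
Specific energy ε = v²/2 − μ/r = -1.100×10⁷ J/kg, so a = −μ/(2ε) = 1.812×10⁷ m.
The apsides satisfy r_p + r_a = 2a, so the perigee radius is 2a − r_a = 7.699×10⁶ m = 7698.6 km.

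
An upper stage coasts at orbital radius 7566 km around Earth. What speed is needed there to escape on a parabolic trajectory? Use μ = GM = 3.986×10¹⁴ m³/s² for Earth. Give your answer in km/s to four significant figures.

r = 7566 km = 7.566×10⁶ m.
Escape speed v_esc = √(2μ/r) = √(2 × 3.986×10¹⁴ / 7.566×10⁶) = √(1.054×10⁸) = 10260 m/s.
= 10.26 km/s.

v_esc ≈ 10.26 km/s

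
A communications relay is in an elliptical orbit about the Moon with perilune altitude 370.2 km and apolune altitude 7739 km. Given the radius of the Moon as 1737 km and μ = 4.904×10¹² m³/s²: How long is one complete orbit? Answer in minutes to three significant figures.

r_p = 1737 + 370.2 = 2107.2 km = 2.1072×10⁶ m.
r_a = 1737 + 7739 = 9476.0 km = 9.4760×10⁶ m.
Semi-major axis a = (r_p + r_a)/2 = (2107.2 + 9476.0)/2 = 5791.6 km = 5.792×10⁶ m.
By Kepler's third law T = 2π√(a³/μ) = 2π × 6.294×10³ = 3.955×10⁴ s.
= 659.1 minutes.

T ≈ 659 minutes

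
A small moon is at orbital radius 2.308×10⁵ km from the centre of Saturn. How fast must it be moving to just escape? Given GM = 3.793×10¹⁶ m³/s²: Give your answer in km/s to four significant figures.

v_esc ≈ 18.13 km/s

r = 2.308×10⁵ km = 2.308×10⁸ m.
Escape speed v_esc = √(2μ/r) = √(2 × 3.793×10¹⁶ / 2.308×10⁸) = √(3.287×10⁸) = 18130 m/s.
= 18.13 km/s.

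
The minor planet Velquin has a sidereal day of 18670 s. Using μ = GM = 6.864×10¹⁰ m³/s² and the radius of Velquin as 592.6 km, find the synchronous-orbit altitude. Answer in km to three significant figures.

h_sync ≈ 254 km

A synchronous orbit has period T, so by Kepler's third law a = (μT²/4π²)^(1/3).
μT²/4π² = 6.864×10¹⁰ × (1.867×10⁴)² / 39.48 = 6.060×10¹⁷ m³.
a = 8.463×10⁵ m = 846.26 km.
Altitude h = a − R = 846.26 − 592.6 = 253.66 km.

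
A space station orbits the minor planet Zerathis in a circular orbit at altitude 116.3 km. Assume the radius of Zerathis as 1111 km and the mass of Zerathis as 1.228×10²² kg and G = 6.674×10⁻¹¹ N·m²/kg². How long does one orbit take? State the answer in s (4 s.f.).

μ = GM = 6.674×10⁻¹¹ × 1.228×10²² = 8.196×10¹¹ m³/s².
r = 1111 + 116.3 = 1227.3 km = 1.2273×10⁶ m.
Kepler's third law: T = 2π√(r³/μ) = 2π√((1.227×10⁶)³ / 8.196×10¹¹).
r³/μ = 2.256×10⁶ s², so T = 2π × 1.502×10³ = 9.437×10³ s.

T ≈ 9437 s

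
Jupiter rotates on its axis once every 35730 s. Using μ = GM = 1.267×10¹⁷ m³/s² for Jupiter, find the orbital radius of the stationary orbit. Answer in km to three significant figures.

r_sync ≈ 1.60×10⁵ km

A synchronous orbit has period T, so by Kepler's third law a = (μT²/4π²)^(1/3).
μT²/4π² = 1.267×10¹⁷ × (3.573×10⁴)² / 39.48 = 4.097×10²⁴ m³.
a = 1.600×10⁸ m = 1.6002×10⁵ km.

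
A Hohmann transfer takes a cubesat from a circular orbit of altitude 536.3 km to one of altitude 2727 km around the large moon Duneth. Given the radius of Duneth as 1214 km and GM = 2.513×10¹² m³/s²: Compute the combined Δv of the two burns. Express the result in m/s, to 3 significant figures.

Δv_total ≈ 384 m/s

r₁ = 1214 + 536.3 = 1750.3 km = 1.7503×10⁶ m.
r₂ = 1214 + 2727 = 3941.0 km = 3.9410×10⁶ m.
Transfer ellipse a_t = (r₁ + r₂)/2 = 2.846×10⁶ m.
At r₁: circular v_c1 = √(μ/r₁) = 1198 m/s; transfer-periapsis v_p = √[μ(2/r₁ − 1/a_t)] = 1410 m/s.
Δv₁ = v_p − v_c1 = 211.9 m/s.
At r₂: circular v_c2 = √(μ/r₂) = 798.5 m/s; transfer-apoapsis v_a = √[μ(2/r₂ − 1/a_t)] = 626.3 m/s.
Δv₂ = v_c2 − v_a = 172.3 m/s.
Total Δv = Δv₁ + Δv₂ = 384.1 m/s.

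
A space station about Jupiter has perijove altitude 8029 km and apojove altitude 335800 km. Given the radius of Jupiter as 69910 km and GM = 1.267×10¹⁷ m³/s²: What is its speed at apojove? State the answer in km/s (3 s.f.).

r_p = 69910 + 8029 = 77939 km = 7.7939×10⁷ m.
r_a = 69910 + 335800 = 405710 km = 4.0571×10⁸ m.
Semi-major axis a = (r_p + r_a)/2 = 2.4182×10⁵ km = 2.418×10⁸ m.
Vis-viva: v² = μ(2/r − 1/a) = 1.267×10¹⁷ × (4.930×10⁻⁹ − 4.135×10⁻⁹) = 1.007×10⁸ m²/s².
v = 10030 m/s = 10.03 km/s.

v ≈ 10.0 km/s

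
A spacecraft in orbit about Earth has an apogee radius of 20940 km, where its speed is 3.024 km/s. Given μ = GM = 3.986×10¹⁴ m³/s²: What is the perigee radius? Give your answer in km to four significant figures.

perigee radius ≈ 6620 km

r_a = 2.094×10⁷ m.
Specific energy ε = v²/2 − μ/r = -1.446×10⁷ J/kg, so a = −μ/(2ε) = 1.378×10⁷ m.
The apsides satisfy r_p + r_a = 2a, so the perigee radius is 2a − r_a = 6.620×10⁶ m = 6619.9 km.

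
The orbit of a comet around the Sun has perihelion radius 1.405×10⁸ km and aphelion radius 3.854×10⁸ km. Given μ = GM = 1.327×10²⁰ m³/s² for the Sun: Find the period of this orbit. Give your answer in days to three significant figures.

T ≈ 851 days

Semi-major axis a = (r_p + r_a)/2 = (1.4050×10⁸ + 3.8540×10⁸)/2 = 2.6295×10⁸ km = 2.630×10¹¹ m.
By Kepler's third law T = 2π√(a³/μ) = 2π × 1.171×10⁷ = 7.355×10⁷ s.
= 851.2 days.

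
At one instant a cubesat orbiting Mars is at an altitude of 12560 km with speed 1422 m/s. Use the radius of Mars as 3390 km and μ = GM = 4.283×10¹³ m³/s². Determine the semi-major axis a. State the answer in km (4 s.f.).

a ≈ 12790 km

r = 3390 + 12560 = 15950 km = 1.595×10⁷ m.
Specific orbital energy ε = v²/2 − μ/r = (1422)²/2 − 4.283×10¹³/1.595×10⁷ = -1.674×10⁶ J/kg.
Since ε = −μ/(2a), a = −μ/(2ε) = 1.279×10⁷ m = 12791 km.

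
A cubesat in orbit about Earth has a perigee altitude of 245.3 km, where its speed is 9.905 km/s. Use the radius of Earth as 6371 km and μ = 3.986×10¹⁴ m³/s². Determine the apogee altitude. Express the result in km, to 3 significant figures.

r_p = 6371 + 245.3 = 6616.3 km = 6.616×10⁶ m.
Specific energy ε = v²/2 − μ/r = -1.119×10⁷ J/kg, so a = −μ/(2ε) = 1.781×10⁷ m.
The apsides satisfy r_p + r_a = 2a, so the apogee radius is 2a − r_p = 2.900×10⁷ m = 29003 km.
Apogee altitude = 29003 − 6371 = 22632 km.

apogee altitude ≈ 22600 km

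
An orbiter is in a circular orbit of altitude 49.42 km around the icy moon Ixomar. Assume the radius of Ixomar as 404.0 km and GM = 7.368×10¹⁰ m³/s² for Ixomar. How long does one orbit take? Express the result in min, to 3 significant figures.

T ≈ 118 min

r = 404.0 + 49.42 = 453.42 km = 4.5342×10⁵ m.
Kepler's third law: T = 2π√(r³/μ) = 2π√((4.534×10⁵)³ / 7.368×10¹⁰).
r³/μ = 1.265×10⁶ s², so T = 2π × 1.125×10³ = 7.067×10³ s.
Converting: 7.067×10³ s ÷ 60.00 = 117.8 min.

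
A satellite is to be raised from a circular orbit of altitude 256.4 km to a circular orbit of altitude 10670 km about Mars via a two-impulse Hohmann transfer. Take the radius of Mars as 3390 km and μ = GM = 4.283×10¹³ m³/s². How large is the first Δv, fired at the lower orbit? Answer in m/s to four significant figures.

Δv ≈ 891.8 m/s

r₁ = 3390 + 256.4 = 3646.4 km = 3.6464×10⁶ m.
r₂ = 3390 + 10670 = 14060 km = 1.4060×10⁷ m.
Transfer ellipse a_t = (r₁ + r₂)/2 = 8.853×10⁶ m.
At r₁: circular v_c1 = √(μ/r₁) = 3427 m/s; transfer-periapsis v_p = √[μ(2/r₁ − 1/a_t)] = 4319 m/s.
Δv₁ = v_p − v_c1 = 891.8 m/s.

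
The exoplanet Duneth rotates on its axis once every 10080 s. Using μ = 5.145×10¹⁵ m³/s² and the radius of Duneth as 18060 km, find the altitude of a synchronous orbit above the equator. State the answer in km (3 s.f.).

A synchronous orbit has period T, so by Kepler's third law a = (μT²/4π²)^(1/3).
μT²/4π² = 5.145×10¹⁵ × (1.008×10⁴)² / 39.48 = 1.324×10²² m³.
a = 2.366×10⁷ m = 23658 km.
Altitude h = a − R = 23658 − 18060 = 5598.2 km.

h_sync ≈ 5600 km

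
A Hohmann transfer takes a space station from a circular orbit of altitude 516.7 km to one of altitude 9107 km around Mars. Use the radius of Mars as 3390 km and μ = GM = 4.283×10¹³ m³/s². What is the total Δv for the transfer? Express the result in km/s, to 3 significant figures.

r₁ = 3390 + 516.7 = 3906.7 km = 3.9067×10⁶ m.
r₂ = 3390 + 9107 = 12497 km = 1.2497×10⁷ m.
Transfer ellipse a_t = (r₁ + r₂)/2 = 8.202×10⁶ m.
At r₁: circular v_c1 = √(μ/r₁) = 3311 m/s; transfer-periapsis v_p = √[μ(2/r₁ − 1/a_t)] = 4087 m/s.
Δv₁ = v_p − v_c1 = 776.0 m/s.
At r₂: circular v_c2 = √(μ/r₂) = 1851 m/s; transfer-apoapsis v_a = √[μ(2/r₂ − 1/a_t)] = 1278 m/s.
Δv₂ = v_c2 − v_a = 573.6 m/s.
Total Δv = Δv₁ + Δv₂ = 1350 m/s = 1.350 km/s.

Δv_total ≈ 1.35 km/s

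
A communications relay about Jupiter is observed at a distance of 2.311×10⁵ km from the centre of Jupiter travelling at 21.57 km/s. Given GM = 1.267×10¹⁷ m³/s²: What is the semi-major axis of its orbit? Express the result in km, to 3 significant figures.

a ≈ 2.01×10⁵ km

r = 2.311×10⁸ m.
Specific orbital energy ε = v²/2 − μ/r = (21570)²/2 − 1.267×10¹⁷/2.311×10⁸ = -3.156×10⁸ J/kg.
Since ε = −μ/(2a), a = −μ/(2ε) = 2.007×10⁸ m = 2.0072×10⁵ km.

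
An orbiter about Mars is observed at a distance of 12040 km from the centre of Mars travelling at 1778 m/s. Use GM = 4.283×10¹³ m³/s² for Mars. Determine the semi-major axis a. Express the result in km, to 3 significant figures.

r = 1.204×10⁷ m.
Specific orbital energy ε = v²/2 − μ/r = (1778)²/2 − 4.283×10¹³/1.204×10⁷ = -1.977×10⁶ J/kg.
Since ε = −μ/(2a), a = −μ/(2ε) = 1.083×10⁷ m = 10834 km.

a ≈ 10800 km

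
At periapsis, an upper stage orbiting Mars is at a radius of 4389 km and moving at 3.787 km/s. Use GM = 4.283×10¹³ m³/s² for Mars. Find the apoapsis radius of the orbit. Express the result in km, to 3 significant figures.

r_p = 4.389×10⁶ m.
Specific energy ε = v²/2 − μ/r = -2.588×10⁶ J/kg, so a = −μ/(2ε) = 8.275×10⁶ m.
The apsides satisfy r_p + r_a = 2a, so the apoapsis radius is 2a − r_p = 1.216×10⁷ m = 12162 km.

apoapsis radius ≈ 12200 km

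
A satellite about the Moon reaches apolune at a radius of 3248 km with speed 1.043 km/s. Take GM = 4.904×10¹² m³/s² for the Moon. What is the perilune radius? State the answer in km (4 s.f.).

r_a = 3.248×10⁶ m.
Specific energy ε = v²/2 − μ/r = -9.659×10⁵ J/kg, so a = −μ/(2ε) = 2.538×10⁶ m.
The apsides satisfy r_p + r_a = 2a, so the perilune radius is 2a − r_a = 1.829×10⁶ m = 1829.0 km.

perilune radius ≈ 1829 km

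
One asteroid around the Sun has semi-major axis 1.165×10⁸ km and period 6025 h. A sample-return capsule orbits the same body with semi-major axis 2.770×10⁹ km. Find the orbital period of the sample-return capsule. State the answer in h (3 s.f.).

T₂ ≈ 6.99×10⁵ h

Kepler's third law: T² ∝ a³, so T₂ = T₁ (a₂/a₁)^(3/2).
a₂/a₁ = 23.78, (a₂/a₁)^(3/2) = 115.9.
T₂ = 6025 × 115.9 = 6.985×10⁵ h.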